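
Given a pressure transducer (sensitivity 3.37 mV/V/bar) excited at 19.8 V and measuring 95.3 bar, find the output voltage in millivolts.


Output = sensitivity * Vex * P.
Vout = 3.37 * 19.8 * 95.3
Vout = 66.726 * 95.3
Vout = 6358.99 mV

6358.99 mV


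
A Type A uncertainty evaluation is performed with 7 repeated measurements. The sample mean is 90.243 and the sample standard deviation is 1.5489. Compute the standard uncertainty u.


The standard uncertainty for Type A evaluation is u = s / sqrt(n).
u = 1.5489 / sqrt(7)
u = 1.5489 / 2.6458
u = 0.5854

0.5854


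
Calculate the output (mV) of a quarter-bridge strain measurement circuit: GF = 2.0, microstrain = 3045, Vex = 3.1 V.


Quarter bridge output: Vout = (GF * epsilon * Vex) / 4.
Vout = (2.0 * 3045e-6 * 3.1) / 4
Vout = 0.018879 / 4 V
Vout = 0.00471975 V = 4.7198 mV

4.7198 mV


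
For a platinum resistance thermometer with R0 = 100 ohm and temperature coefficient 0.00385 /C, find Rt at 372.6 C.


The RTD equation: Rt = R0 * (1 + alpha * T).
Rt = 100 * (1 + 0.00385 * 372.6)
Rt = 100 * (1 + 1.43451)
Rt = 100 * 2.43451
Rt = 243.451 ohm

243.451 ohm


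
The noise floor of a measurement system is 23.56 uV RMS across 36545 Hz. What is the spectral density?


Noise spectral density = Vrms / sqrt(BW).
NSD = 23.56 / sqrt(36545)
NSD = 23.56 / 191.1675
NSD = 0.1232 uV/sqrt(Hz)

0.1232 uV/sqrt(Hz)


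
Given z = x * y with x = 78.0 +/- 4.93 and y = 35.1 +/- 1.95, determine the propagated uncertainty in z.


For a product z = x*y, the relative uncertainty is:
uz/z = sqrt((ux/x)^2 + (uy/y)^2)
Relative uncertainties: ux/x = 4.93/78.0 = 0.063205
uy/y = 1.95/35.1 = 0.055556
z = 78.0 * 35.1 = 2737.8
uz = 2737.8 * sqrt(0.063205^2 + 0.055556^2) = 230.387

230.387


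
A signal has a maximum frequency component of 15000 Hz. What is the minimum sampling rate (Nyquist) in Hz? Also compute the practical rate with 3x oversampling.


By Nyquist theorem, fs_min = 2 * fmax.
fs_min = 2 * 15000 = 30000 Hz
Practical rate = 3 * fs_min = 3 * 30000 = 90000 Hz

fs_min = 30000 Hz, fs_practical = 90000 Hz


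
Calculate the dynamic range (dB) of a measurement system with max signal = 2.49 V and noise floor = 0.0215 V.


Dynamic range = 20 * log10(Vmax / Vnoise).
DR = 20 * log10(2.49 / 0.0215)
DR = 20 * log10(115.81)
DR = 41.28 dB

41.28 dB


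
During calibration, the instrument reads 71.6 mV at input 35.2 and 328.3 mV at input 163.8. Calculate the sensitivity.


Sensitivity = (y2 - y1) / (x2 - x1).
S = (328.3 - 71.6) / (163.8 - 35.2)
S = 256.7 / 128.6
S = 1.9961 mV/unit

1.9961 mV/unit


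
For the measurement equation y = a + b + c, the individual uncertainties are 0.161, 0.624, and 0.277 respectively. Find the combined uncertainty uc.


For a sum of independent quantities, uc = sqrt(u1^2 + u2^2 + u3^2).
uc = sqrt(0.161^2 + 0.624^2 + 0.277^2)
uc = sqrt(0.025921 + 0.389376 + 0.076729)
uc = 0.7014

0.7014


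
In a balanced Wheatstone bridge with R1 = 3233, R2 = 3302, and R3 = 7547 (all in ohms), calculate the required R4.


At balance: R1*R4 = R2*R3, so R4 = R2*R3/R1.
R4 = 3302 * 7547 / 3233
R4 = 24920194 / 3233
R4 = 7708.07 ohm

7708.07 ohm


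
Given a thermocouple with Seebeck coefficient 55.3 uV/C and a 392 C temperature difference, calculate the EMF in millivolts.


The thermocouple output V = sensitivity * dT.
V = 55.3 uV/C * 392 C
V = 21677.6 uV
V = 21.678 mV

21.678 mV


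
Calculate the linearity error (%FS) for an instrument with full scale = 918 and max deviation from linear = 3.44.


Linearity error = (max deviation / full scale) * 100%.
Linearity = (3.44 / 918) * 100
Linearity = 0.375 %FS

0.375 %FS


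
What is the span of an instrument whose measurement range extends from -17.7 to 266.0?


Span = upper range - lower range.
Span = 266.0 - (-17.7)
Span = 283.7

283.7


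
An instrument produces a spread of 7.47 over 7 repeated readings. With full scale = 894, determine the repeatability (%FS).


Repeatability = (spread / full scale) * 100%.
R = (7.47 / 894) * 100
R = 0.836 %FS

0.836 %FS


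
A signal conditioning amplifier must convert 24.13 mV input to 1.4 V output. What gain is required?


Gain = Vout / Vin (converting to same units).
G = 1.4 V / 24.13 mV
G = 1400.0 mV / 24.13 mV
G = 58.02

58.02


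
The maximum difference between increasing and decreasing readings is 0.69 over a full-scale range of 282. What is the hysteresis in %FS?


Hysteresis = (max difference / full scale) * 100%.
H = (0.69 / 282) * 100
H = 0.245 %FS

0.245 %FS


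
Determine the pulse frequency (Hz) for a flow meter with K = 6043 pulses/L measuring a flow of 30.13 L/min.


Frequency = K * Q / 60 (converting L/min to L/s).
f = 6043 * 30.13 / 60
f = 182075.59 / 60
f = 3034.59 Hz

3034.59 Hz


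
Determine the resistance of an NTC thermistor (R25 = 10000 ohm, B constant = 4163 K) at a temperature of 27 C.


NTC thermistor equation: Rt = R25 * exp(B * (1/T - 1/T25)).
T in Kelvin: 300.15 K, T25 = 298.15 K
1/T - 1/T25 = 1/300.15 - 1/298.15 = -2.235e-05
B * (1/T - 1/T25) = 4163 * -2.235e-05 = -0.093
Rt = 10000 * exp(-0.093) = 9111.6 ohm

9111.6 ohm


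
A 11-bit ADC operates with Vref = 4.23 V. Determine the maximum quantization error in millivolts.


The maximum quantization error is +/- LSB/2.
LSB = Vref / 2^n = 4.23 / 2048 = 0.00206543 V
Max error = LSB / 2 = 0.00206543 / 2 = 0.00103271 V
Max error = 1.0327 mV

1.0327 mV


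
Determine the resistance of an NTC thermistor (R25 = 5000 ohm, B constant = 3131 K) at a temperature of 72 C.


NTC thermistor equation: Rt = R25 * exp(B * (1/T - 1/T25)).
T in Kelvin: 345.15 K, T25 = 298.15 K
1/T - 1/T25 = 1/345.15 - 1/298.15 = -0.00045673
B * (1/T - 1/T25) = 3131 * -0.00045673 = -1.43
Rt = 5000 * exp(-1.43) = 1196.5 ohm

1196.5 ohm


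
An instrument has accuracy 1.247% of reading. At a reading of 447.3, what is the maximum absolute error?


Absolute error = (accuracy% / 100) * reading.
Error = (1.247 / 100) * 447.3
Error = 0.01247 * 447.3
Error = 5.5778

5.5778


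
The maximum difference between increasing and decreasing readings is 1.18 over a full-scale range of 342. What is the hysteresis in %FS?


Hysteresis = (max difference / full scale) * 100%.
H = (1.18 / 342) * 100
H = 0.345 %FS

0.345 %FS


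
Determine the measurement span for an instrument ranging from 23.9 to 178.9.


Span = upper range - lower range.
Span = 178.9 - (23.9)
Span = 155.0

155.0


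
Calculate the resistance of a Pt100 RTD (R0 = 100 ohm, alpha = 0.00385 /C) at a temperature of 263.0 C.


The RTD equation: Rt = R0 * (1 + alpha * T).
Rt = 100 * (1 + 0.00385 * 263.0)
Rt = 100 * (1 + 1.01255)
Rt = 100 * 2.01255
Rt = 201.255 ohm

201.255 ohm


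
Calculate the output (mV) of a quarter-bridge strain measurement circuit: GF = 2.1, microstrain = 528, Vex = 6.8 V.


Quarter bridge output: Vout = (GF * epsilon * Vex) / 4.
Vout = (2.1 * 528e-6 * 6.8) / 4
Vout = 0.00753984 / 4 V
Vout = 0.00188496 V = 1.885 mV

1.885 mV


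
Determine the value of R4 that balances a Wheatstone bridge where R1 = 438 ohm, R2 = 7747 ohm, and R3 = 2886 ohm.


At balance: R1*R4 = R2*R3, so R4 = R2*R3/R1.
R4 = 7747 * 2886 / 438
R4 = 22357842 / 438
R4 = 51045.3 ohm

51045.3 ohm


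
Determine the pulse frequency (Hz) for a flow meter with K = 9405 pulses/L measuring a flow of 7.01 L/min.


Frequency = K * Q / 60 (converting L/min to L/s).
f = 9405 * 7.01 / 60
f = 65929.05 / 60
f = 1098.82 Hz

1098.82 Hz


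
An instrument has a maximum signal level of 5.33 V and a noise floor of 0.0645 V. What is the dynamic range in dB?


Dynamic range = 20 * log10(Vmax / Vnoise).
DR = 20 * log10(5.33 / 0.0645)
DR = 20 * log10(82.64)
DR = 38.34 dB

38.34 dB


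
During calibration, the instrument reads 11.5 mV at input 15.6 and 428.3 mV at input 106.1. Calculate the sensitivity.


Sensitivity = (y2 - y1) / (x2 - x1).
S = (428.3 - 11.5) / (106.1 - 15.6)
S = 416.8 / 90.5
S = 4.6055 mV/unit

4.6055 mV/unit


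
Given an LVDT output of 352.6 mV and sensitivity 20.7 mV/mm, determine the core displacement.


Displacement = Vout / sensitivity.
d = 352.6 / 20.7
d = 17.034 mm

17.034 mm


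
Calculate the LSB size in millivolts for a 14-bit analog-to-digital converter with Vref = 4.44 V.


The resolution (LSB) of an ADC is Vref / 2^n.
LSB = 4.44 / 2^14
LSB = 4.44 / 16384
LSB = 0.000271 V = 0.27099609 mV

0.27099609 mV


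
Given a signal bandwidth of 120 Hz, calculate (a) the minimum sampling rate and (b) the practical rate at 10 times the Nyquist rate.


By Nyquist theorem, fs_min = 2 * fmax.
fs_min = 2 * 120 = 240 Hz
Practical rate = 10 * fs_min = 10 * 240 = 2400 Hz

fs_min = 240 Hz, fs_practical = 2400 Hz


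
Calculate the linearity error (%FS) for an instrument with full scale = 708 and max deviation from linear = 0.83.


Linearity error = (max deviation / full scale) * 100%.
Linearity = (0.83 / 708) * 100
Linearity = 0.117 %FS

0.117 %FS


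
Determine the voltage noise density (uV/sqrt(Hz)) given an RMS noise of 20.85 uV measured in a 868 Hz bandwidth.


Noise spectral density = Vrms / sqrt(BW).
NSD = 20.85 / sqrt(868)
NSD = 20.85 / 29.4618
NSD = 0.7077 uV/sqrt(Hz)

0.7077 uV/sqrt(Hz)


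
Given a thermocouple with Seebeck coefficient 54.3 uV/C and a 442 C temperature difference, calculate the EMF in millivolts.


The thermocouple output V = sensitivity * dT.
V = 54.3 uV/C * 442 C
V = 24000.6 uV
V = 24.001 mV

24.001 mV


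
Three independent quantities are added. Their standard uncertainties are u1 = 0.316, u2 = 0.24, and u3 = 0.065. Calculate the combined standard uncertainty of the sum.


For a sum of independent quantities, uc = sqrt(u1^2 + u2^2 + u3^2).
uc = sqrt(0.316^2 + 0.24^2 + 0.065^2)
uc = sqrt(0.099856 + 0.0576 + 0.004225)
uc = 0.4021

0.4021


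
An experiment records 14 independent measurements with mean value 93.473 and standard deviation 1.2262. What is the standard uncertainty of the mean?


The standard uncertainty for Type A evaluation is u = s / sqrt(n).
u = 1.2262 / sqrt(14)
u = 1.2262 / 3.7417
u = 0.3277

0.3277


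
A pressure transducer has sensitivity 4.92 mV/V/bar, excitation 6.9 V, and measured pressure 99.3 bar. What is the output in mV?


Output = sensitivity * Vex * P.
Vout = 4.92 * 6.9 * 99.3
Vout = 33.948 * 99.3
Vout = 3371.04 mV

3371.04 mV


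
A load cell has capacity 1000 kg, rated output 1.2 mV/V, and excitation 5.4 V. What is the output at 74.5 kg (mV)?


Vout = rated_output * Vex * (load / capacity).
Vout = 1.2 * 5.4 * (74.5 / 1000)
Vout = 1.2 * 5.4 * 0.0745
Vout = 0.483 mV

0.483 mV


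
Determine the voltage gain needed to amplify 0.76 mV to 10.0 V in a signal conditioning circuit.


Gain = Vout / Vin (converting to same units).
G = 10.0 V / 0.76 mV
G = 10000.0 mV / 0.76 mV
G = 13157.89

13157.89


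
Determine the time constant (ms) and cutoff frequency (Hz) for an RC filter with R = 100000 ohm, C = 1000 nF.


Time constant: tau = R * C.
tau = 100000 * 1.00e-06 = 0.1 s
tau = 100.0 ms
Cutoff frequency: fc = 1 / (2*pi*R*C).
fc = 1 / (2*pi*0.1) = 1.59 Hz

tau = 100.0 ms, fc = 1.59 Hz


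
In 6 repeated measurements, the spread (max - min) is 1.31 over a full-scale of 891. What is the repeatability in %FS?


Repeatability = (spread / full scale) * 100%.
R = (1.31 / 891) * 100
R = 0.147 %FS

0.147 %FS


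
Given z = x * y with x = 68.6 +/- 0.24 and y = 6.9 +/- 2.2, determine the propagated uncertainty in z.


For a product z = x*y, the relative uncertainty is:
uz/z = sqrt((ux/x)^2 + (uy/y)^2)
Relative uncertainties: ux/x = 0.24/68.6 = 0.003499
uy/y = 2.2/6.9 = 0.318841
z = 68.6 * 6.9 = 473.3
uz = 473.3 * sqrt(0.003499^2 + 0.318841^2) = 150.929

150.929


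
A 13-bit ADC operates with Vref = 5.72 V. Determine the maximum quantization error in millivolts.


The maximum quantization error is +/- LSB/2.
LSB = Vref / 2^n = 5.72 / 8192 = 0.00069824 V
Max error = LSB / 2 = 0.00069824 / 2 = 0.00034912 V
Max error = 0.3491 mV

0.3491 mV


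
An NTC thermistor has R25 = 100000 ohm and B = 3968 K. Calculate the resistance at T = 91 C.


NTC thermistor equation: Rt = R25 * exp(B * (1/T - 1/T25)).
T in Kelvin: 364.15 K, T25 = 298.15 K
1/T - 1/T25 = 1/364.15 - 1/298.15 = -0.0006079
B * (1/T - 1/T25) = 3968 * -0.0006079 = -2.4121
Rt = 100000 * exp(-2.4121) = 8962.4 ohm

8962.4 ohm


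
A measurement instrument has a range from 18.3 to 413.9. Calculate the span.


Span = upper range - lower range.
Span = 413.9 - (18.3)
Span = 395.6

395.6


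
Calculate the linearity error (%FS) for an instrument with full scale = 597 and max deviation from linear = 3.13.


Linearity error = (max deviation / full scale) * 100%.
Linearity = (3.13 / 597) * 100
Linearity = 0.524 %FS

0.524 %FS


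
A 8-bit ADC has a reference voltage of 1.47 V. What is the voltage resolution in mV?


The resolution (LSB) of an ADC is Vref / 2^n.
LSB = 1.47 / 2^8
LSB = 1.47 / 256
LSB = 0.00574219 V = 5.7421875 mV

5.7421875 mV


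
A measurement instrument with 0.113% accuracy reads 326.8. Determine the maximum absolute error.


Absolute error = (accuracy% / 100) * reading.
Error = (0.113 / 100) * 326.8
Error = 0.00113 * 326.8
Error = 0.3693

0.3693


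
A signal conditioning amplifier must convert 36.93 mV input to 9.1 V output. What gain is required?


Gain = Vout / Vin (converting to same units).
G = 9.1 V / 36.93 mV
G = 9100.0 mV / 36.93 mV
G = 246.41

246.41


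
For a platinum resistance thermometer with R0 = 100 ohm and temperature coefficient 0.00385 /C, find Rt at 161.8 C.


The RTD equation: Rt = R0 * (1 + alpha * T).
Rt = 100 * (1 + 0.00385 * 161.8)
Rt = 100 * (1 + 0.62293)
Rt = 100 * 1.62293
Rt = 162.293 ohm

162.293 ohm


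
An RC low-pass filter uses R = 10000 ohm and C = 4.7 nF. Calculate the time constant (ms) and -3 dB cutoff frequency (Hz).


Time constant: tau = R * C.
tau = 10000 * 4.70e-09 = 4.7e-05 s
tau = 0.047 ms
Cutoff frequency: fc = 1 / (2*pi*R*C).
fc = 1 / (2*pi*4.7e-05) = 3386.28 Hz

tau = 0.047 ms, fc = 3386.28 Hz


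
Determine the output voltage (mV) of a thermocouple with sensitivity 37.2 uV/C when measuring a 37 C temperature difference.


The thermocouple output V = sensitivity * dT.
V = 37.2 uV/C * 37 C
V = 1376.4 uV
V = 1.376 mV

1.376 mV


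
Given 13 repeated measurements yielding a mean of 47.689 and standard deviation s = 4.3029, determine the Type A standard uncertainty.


The standard uncertainty for Type A evaluation is u = s / sqrt(n).
u = 4.3029 / sqrt(13)
u = 4.3029 / 3.6056
u = 1.1934

1.1934


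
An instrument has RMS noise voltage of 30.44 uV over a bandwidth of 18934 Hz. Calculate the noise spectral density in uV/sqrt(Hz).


Noise spectral density = Vrms / sqrt(BW).
NSD = 30.44 / sqrt(18934)
NSD = 30.44 / 137.6009
NSD = 0.2212 uV/sqrt(Hz)

0.2212 uV/sqrt(Hz)


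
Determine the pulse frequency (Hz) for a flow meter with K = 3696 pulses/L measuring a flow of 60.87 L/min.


Frequency = K * Q / 60 (converting L/min to L/s).
f = 3696 * 60.87 / 60
f = 224975.52 / 60
f = 3749.59 Hz

3749.59 Hz


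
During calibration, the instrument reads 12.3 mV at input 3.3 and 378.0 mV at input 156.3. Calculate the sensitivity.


Sensitivity = (y2 - y1) / (x2 - x1).
S = (378.0 - 12.3) / (156.3 - 3.3)
S = 365.7 / 153.0
S = 2.3902 mV/unit

2.3902 mV/unit


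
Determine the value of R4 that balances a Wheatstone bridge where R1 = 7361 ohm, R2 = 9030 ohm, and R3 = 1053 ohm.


At balance: R1*R4 = R2*R3, so R4 = R2*R3/R1.
R4 = 9030 * 1053 / 7361
R4 = 9508590 / 7361
R4 = 1291.75 ohm

1291.75 ohm


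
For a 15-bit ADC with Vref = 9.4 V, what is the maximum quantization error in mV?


The maximum quantization error is +/- LSB/2.
LSB = Vref / 2^n = 9.4 / 32768 = 0.00028687 V
Max error = LSB / 2 = 0.00028687 / 2 = 0.00014343 V
Max error = 0.1434 mV

0.1434 mV


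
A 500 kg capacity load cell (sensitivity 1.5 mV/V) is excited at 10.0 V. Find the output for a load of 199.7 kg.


Vout = rated_output * Vex * (load / capacity).
Vout = 1.5 * 10.0 * (199.7 / 500)
Vout = 1.5 * 10.0 * 0.3994
Vout = 5.991 mV

5.991 mV


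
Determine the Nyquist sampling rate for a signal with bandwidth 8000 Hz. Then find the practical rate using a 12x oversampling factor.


By Nyquist theorem, fs_min = 2 * fmax.
fs_min = 2 * 8000 = 16000 Hz
Practical rate = 12 * fs_min = 12 * 16000 = 192000 Hz

fs_min = 16000 Hz, fs_practical = 192000 Hz


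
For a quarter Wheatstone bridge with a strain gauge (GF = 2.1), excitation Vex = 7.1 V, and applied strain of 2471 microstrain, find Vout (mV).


Quarter bridge output: Vout = (GF * epsilon * Vex) / 4.
Vout = (2.1 * 2471e-6 * 7.1) / 4
Vout = 0.03684261 / 4 V
Vout = 0.00921065 V = 9.2107 mV

9.2107 mV


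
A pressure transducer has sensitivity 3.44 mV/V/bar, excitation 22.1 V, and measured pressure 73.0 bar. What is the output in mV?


Output = sensitivity * Vex * P.
Vout = 3.44 * 22.1 * 73.0
Vout = 76.024 * 73.0
Vout = 5549.75 mV

5549.75 mV


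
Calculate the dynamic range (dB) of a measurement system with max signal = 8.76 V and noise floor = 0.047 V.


Dynamic range = 20 * log10(Vmax / Vnoise).
DR = 20 * log10(8.76 / 0.047)
DR = 20 * log10(186.38)
DR = 45.41 dB

45.41 dB


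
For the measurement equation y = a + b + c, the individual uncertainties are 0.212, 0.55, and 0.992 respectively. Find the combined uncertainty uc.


For a sum of independent quantities, uc = sqrt(u1^2 + u2^2 + u3^2).
uc = sqrt(0.212^2 + 0.55^2 + 0.992^2)
uc = sqrt(0.044944 + 0.3025 + 0.984064)
uc = 1.1539

1.1539


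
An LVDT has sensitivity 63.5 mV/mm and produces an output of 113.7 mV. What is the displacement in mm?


Displacement = Vout / sensitivity.
d = 113.7 / 63.5
d = 1.791 mm

1.791 mm


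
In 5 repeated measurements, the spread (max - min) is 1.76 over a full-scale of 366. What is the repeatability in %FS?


Repeatability = (spread / full scale) * 100%.
R = (1.76 / 366) * 100
R = 0.481 %FS

0.481 %FS


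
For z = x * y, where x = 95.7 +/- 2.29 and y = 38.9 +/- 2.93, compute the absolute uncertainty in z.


For a product z = x*y, the relative uncertainty is:
uz/z = sqrt((ux/x)^2 + (uy/y)^2)
Relative uncertainties: ux/x = 2.29/95.7 = 0.023929
uy/y = 2.93/38.9 = 0.075321
z = 95.7 * 38.9 = 3722.7
uz = 3722.7 * sqrt(0.023929^2 + 0.075321^2) = 294.211

294.211


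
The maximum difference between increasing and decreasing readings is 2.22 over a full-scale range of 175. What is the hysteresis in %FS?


Hysteresis = (max difference / full scale) * 100%.
H = (2.22 / 175) * 100
H = 1.269 %FS

1.269 %FS


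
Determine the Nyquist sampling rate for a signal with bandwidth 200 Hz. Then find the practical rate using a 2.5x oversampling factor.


By Nyquist theorem, fs_min = 2 * fmax.
fs_min = 2 * 200 = 400 Hz
Practical rate = 2.5 * fs_min = 2.5 * 400 = 1000 Hz

fs_min = 400 Hz, fs_practical = 1000 Hz


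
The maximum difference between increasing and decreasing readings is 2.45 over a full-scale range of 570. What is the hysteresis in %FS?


Hysteresis = (max difference / full scale) * 100%.
H = (2.45 / 570) * 100
H = 0.43 %FS

0.43 %FS


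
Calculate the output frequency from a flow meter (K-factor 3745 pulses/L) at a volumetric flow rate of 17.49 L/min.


Frequency = K * Q / 60 (converting L/min to L/s).
f = 3745 * 17.49 / 60
f = 65500.05 / 60
f = 1091.67 Hz

1091.67 Hz


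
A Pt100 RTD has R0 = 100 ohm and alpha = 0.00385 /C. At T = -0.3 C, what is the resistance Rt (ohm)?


The RTD equation: Rt = R0 * (1 + alpha * T).
Rt = 100 * (1 + 0.00385 * -0.3)
Rt = 100 * (1 + -0.001155)
Rt = 100 * 0.998845
Rt = 99.885 ohm

99.885 ohm


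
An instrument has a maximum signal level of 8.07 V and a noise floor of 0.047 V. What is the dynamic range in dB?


Dynamic range = 20 * log10(Vmax / Vnoise).
DR = 20 * log10(8.07 / 0.047)
DR = 20 * log10(171.7)
DR = 44.7 dB

44.7 dB


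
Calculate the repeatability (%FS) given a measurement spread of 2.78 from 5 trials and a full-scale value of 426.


Repeatability = (spread / full scale) * 100%.
R = (2.78 / 426) * 100
R = 0.653 %FS

0.653 %FS


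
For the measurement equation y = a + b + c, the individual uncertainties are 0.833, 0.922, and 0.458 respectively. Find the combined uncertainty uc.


For a sum of independent quantities, uc = sqrt(u1^2 + u2^2 + u3^2).
uc = sqrt(0.833^2 + 0.922^2 + 0.458^2)
uc = sqrt(0.693889 + 0.850084 + 0.209764)
uc = 1.3243

1.3243


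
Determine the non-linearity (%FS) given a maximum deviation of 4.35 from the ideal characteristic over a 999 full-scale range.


Linearity error = (max deviation / full scale) * 100%.
Linearity = (4.35 / 999) * 100
Linearity = 0.435 %FS

0.435 %FS


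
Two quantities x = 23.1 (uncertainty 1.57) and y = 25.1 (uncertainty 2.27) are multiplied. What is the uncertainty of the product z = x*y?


For a product z = x*y, the relative uncertainty is:
uz/z = sqrt((ux/x)^2 + (uy/y)^2)
Relative uncertainties: ux/x = 1.57/23.1 = 0.067965
uy/y = 2.27/25.1 = 0.090438
z = 23.1 * 25.1 = 579.8
uz = 579.8 * sqrt(0.067965^2 + 0.090438^2) = 65.594

65.594


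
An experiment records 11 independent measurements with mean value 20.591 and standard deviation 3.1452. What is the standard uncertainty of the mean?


The standard uncertainty for Type A evaluation is u = s / sqrt(n).
u = 3.1452 / sqrt(11)
u = 3.1452 / 3.3166
u = 0.9483

0.9483


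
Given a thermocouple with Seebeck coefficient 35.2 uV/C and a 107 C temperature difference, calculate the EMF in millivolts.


The thermocouple output V = sensitivity * dT.
V = 35.2 uV/C * 107 C
V = 3766.4 uV
V = 3.766 mV

3.766 mV


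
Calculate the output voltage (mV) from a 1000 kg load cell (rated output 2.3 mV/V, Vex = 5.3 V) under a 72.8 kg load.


Vout = rated_output * Vex * (load / capacity).
Vout = 2.3 * 5.3 * (72.8 / 1000)
Vout = 2.3 * 5.3 * 0.0728
Vout = 0.887 mV

0.887 mV


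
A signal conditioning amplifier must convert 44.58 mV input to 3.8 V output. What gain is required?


Gain = Vout / Vin (converting to same units).
G = 3.8 V / 44.58 mV
G = 3800.0 mV / 44.58 mV
G = 85.24

85.24


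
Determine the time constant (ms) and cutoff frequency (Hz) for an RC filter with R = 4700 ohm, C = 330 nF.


Time constant: tau = R * C.
tau = 4700 * 3.30e-07 = 0.001551 s
tau = 1.551 ms
Cutoff frequency: fc = 1 / (2*pi*R*C).
fc = 1 / (2*pi*0.001551) = 102.61 Hz

tau = 1.551 ms, fc = 102.61 Hz


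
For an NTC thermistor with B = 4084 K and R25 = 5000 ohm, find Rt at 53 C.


NTC thermistor equation: Rt = R25 * exp(B * (1/T - 1/T25)).
T in Kelvin: 326.15 K, T25 = 298.15 K
1/T - 1/T25 = 1/326.15 - 1/298.15 = -0.00028794
B * (1/T - 1/T25) = 4084 * -0.00028794 = -1.176
Rt = 5000 * exp(-1.176) = 1542.6 ohm

1542.6 ohm


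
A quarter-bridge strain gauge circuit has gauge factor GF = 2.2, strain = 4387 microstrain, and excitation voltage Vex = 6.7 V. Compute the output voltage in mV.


Quarter bridge output: Vout = (GF * epsilon * Vex) / 4.
Vout = (2.2 * 4387e-6 * 6.7) / 4
Vout = 0.06466438 / 4 V
Vout = 0.0161661 V = 16.1661 mV

16.1661 mV


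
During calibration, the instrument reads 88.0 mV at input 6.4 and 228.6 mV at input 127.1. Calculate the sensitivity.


Sensitivity = (y2 - y1) / (x2 - x1).
S = (228.6 - 88.0) / (127.1 - 6.4)
S = 140.6 / 120.7
S = 1.1649 mV/unit

1.1649 mV/unit


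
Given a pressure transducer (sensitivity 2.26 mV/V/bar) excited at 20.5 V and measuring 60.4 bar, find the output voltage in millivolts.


Output = sensitivity * Vex * P.
Vout = 2.26 * 20.5 * 60.4
Vout = 46.33 * 60.4
Vout = 2798.33 mV

2798.33 mV


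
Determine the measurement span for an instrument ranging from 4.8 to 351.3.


Span = upper range - lower range.
Span = 351.3 - (4.8)
Span = 346.5

346.5


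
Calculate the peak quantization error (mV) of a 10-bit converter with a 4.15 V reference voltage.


The maximum quantization error is +/- LSB/2.
LSB = Vref / 2^n = 4.15 / 1024 = 0.00405273 V
Max error = LSB / 2 = 0.00405273 / 2 = 0.00202637 V
Max error = 2.0264 mV

2.0264 mV


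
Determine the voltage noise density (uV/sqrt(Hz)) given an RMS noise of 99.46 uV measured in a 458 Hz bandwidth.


Noise spectral density = Vrms / sqrt(BW).
NSD = 99.46 / sqrt(458)
NSD = 99.46 / 21.4009
NSD = 4.6475 uV/sqrt(Hz)

4.6475 uV/sqrt(Hz)


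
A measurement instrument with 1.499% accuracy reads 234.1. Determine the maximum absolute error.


Absolute error = (accuracy% / 100) * reading.
Error = (1.499 / 100) * 234.1
Error = 0.01499 * 234.1
Error = 3.5092

3.5092


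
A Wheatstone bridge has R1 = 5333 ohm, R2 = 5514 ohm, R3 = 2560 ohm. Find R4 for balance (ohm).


At balance: R1*R4 = R2*R3, so R4 = R2*R3/R1.
R4 = 5514 * 2560 / 5333
R4 = 14115840 / 5333
R4 = 2646.89 ohm

2646.89 ohm


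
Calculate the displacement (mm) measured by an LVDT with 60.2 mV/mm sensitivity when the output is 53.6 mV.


Displacement = Vout / sensitivity.
d = 53.6 / 60.2
d = 0.89 mm

0.89 mm


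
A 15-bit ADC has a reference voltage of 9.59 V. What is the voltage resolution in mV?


The resolution (LSB) of an ADC is Vref / 2^n.
LSB = 9.59 / 2^15
LSB = 9.59 / 32768
LSB = 0.00029266 V = 0.29266357 mV

0.29266357 mV


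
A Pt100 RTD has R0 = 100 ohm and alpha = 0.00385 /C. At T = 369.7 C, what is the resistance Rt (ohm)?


The RTD equation: Rt = R0 * (1 + alpha * T).
Rt = 100 * (1 + 0.00385 * 369.7)
Rt = 100 * (1 + 1.423345)
Rt = 100 * 2.423345
Rt = 242.335 ohm

242.335 ohm


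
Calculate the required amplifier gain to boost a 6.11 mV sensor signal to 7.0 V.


Gain = Vout / Vin (converting to same units).
G = 7.0 V / 6.11 mV
G = 7000.0 mV / 6.11 mV
G = 1145.66

1145.66


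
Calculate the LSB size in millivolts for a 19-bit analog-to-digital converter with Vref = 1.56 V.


The resolution (LSB) of an ADC is Vref / 2^n.
LSB = 1.56 / 2^19
LSB = 1.56 / 524288
LSB = 2.98e-06 V = 0.00297546 mV

0.00297546 mV


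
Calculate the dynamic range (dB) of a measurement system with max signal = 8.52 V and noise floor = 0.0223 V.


Dynamic range = 20 * log10(Vmax / Vnoise).
DR = 20 * log10(8.52 / 0.0223)
DR = 20 * log10(382.06)
DR = 51.64 dB

51.64 dB


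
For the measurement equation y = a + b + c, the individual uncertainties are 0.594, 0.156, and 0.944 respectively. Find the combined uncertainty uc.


For a sum of independent quantities, uc = sqrt(u1^2 + u2^2 + u3^2).
uc = sqrt(0.594^2 + 0.156^2 + 0.944^2)
uc = sqrt(0.352836 + 0.024336 + 0.891136)
uc = 1.1262

1.1262


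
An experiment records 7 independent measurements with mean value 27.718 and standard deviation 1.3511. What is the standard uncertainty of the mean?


The standard uncertainty for Type A evaluation is u = s / sqrt(n).
u = 1.3511 / sqrt(7)
u = 1.3511 / 2.6458
u = 0.5107

0.5107


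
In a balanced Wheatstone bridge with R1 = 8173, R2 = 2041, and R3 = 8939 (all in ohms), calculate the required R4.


At balance: R1*R4 = R2*R3, so R4 = R2*R3/R1.
R4 = 2041 * 8939 / 8173
R4 = 18244499 / 8173
R4 = 2232.29 ohm

2232.29 ohm


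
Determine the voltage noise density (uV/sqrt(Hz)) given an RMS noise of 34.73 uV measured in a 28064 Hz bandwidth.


Noise spectral density = Vrms / sqrt(BW).
NSD = 34.73 / sqrt(28064)
NSD = 34.73 / 167.5231
NSD = 0.2073 uV/sqrt(Hz)

0.2073 uV/sqrt(Hz)


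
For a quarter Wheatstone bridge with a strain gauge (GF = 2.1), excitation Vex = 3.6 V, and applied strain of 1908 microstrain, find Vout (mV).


Quarter bridge output: Vout = (GF * epsilon * Vex) / 4.
Vout = (2.1 * 1908e-6 * 3.6) / 4
Vout = 0.01442448 / 4 V
Vout = 0.00360612 V = 3.6061 mV

3.6061 mV


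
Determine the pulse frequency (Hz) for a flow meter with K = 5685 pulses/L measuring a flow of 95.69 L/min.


Frequency = K * Q / 60 (converting L/min to L/s).
f = 5685 * 95.69 / 60
f = 543997.65 / 60
f = 9066.63 Hz

9066.63 Hz


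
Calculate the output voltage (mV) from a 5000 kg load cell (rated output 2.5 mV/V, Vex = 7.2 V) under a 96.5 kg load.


Vout = rated_output * Vex * (load / capacity).
Vout = 2.5 * 7.2 * (96.5 / 5000)
Vout = 2.5 * 7.2 * 0.0193
Vout = 0.347 mV

0.347 mV


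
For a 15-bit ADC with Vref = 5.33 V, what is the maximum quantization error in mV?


The maximum quantization error is +/- LSB/2.
LSB = Vref / 2^n = 5.33 / 32768 = 0.00016266 V
Max error = LSB / 2 = 0.00016266 / 2 = 8.133e-05 V
Max error = 0.0813 mV

0.0813 mV


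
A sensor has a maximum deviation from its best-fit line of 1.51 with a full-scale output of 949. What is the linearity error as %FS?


Linearity error = (max deviation / full scale) * 100%.
Linearity = (1.51 / 949) * 100
Linearity = 0.159 %FS

0.159 %FS


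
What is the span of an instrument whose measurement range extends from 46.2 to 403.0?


Span = upper range - lower range.
Span = 403.0 - (46.2)
Span = 356.8

356.8


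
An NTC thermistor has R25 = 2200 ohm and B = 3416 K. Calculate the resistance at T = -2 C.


NTC thermistor equation: Rt = R25 * exp(B * (1/T - 1/T25)).
T in Kelvin: 271.15 K, T25 = 298.15 K
1/T - 1/T25 = 1/271.15 - 1/298.15 = 0.00033398
B * (1/T - 1/T25) = 3416 * 0.00033398 = 1.1409
Rt = 2200 * exp(1.1409) = 6884.9 ohm

6884.9 ohm


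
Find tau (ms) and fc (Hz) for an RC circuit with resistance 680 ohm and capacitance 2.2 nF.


Time constant: tau = R * C.
tau = 680 * 2.20e-09 = 1.496e-06 s
tau = 0.0015 ms
Cutoff frequency: fc = 1 / (2*pi*R*C).
fc = 1 / (2*pi*1.496e-06) = 106386.99 Hz

tau = 0.0015 ms, fc = 106386.99 Hz


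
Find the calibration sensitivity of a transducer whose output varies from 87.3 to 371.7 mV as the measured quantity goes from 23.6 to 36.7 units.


Sensitivity = (y2 - y1) / (x2 - x1).
S = (371.7 - 87.3) / (36.7 - 23.6)
S = 284.4 / 13.1
S = 21.7099 mV/unit

21.7099 mV/unit


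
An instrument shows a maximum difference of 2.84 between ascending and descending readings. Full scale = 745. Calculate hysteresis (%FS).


Hysteresis = (max difference / full scale) * 100%.
H = (2.84 / 745) * 100
H = 0.381 %FS

0.381 %FS


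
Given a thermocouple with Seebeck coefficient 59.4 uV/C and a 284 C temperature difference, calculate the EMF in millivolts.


The thermocouple output V = sensitivity * dT.
V = 59.4 uV/C * 284 C
V = 16869.6 uV
V = 16.87 mV

16.87 mV


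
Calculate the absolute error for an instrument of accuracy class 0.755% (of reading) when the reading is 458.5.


Absolute error = (accuracy% / 100) * reading.
Error = (0.755 / 100) * 458.5
Error = 0.00755 * 458.5
Error = 3.4617

3.4617


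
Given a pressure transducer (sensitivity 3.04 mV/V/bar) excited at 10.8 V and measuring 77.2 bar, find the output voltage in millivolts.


Output = sensitivity * Vex * P.
Vout = 3.04 * 10.8 * 77.2
Vout = 32.832 * 77.2
Vout = 2534.63 mV

2534.63 mV


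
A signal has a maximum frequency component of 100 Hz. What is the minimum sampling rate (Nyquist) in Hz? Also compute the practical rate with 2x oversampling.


By Nyquist theorem, fs_min = 2 * fmax.
fs_min = 2 * 100 = 200 Hz
Practical rate = 2 * fs_min = 2 * 200 = 400 Hz

fs_min = 200 Hz, fs_practical = 400 Hz


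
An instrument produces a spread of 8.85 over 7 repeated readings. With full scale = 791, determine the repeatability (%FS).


Repeatability = (spread / full scale) * 100%.
R = (8.85 / 791) * 100
R = 1.119 %FS

1.119 %FS


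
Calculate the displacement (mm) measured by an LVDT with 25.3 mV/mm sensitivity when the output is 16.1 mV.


Displacement = Vout / sensitivity.
d = 16.1 / 25.3
d = 0.636 mm

0.636 mm


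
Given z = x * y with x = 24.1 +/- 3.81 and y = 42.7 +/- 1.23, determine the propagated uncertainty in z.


For a product z = x*y, the relative uncertainty is:
uz/z = sqrt((ux/x)^2 + (uy/y)^2)
Relative uncertainties: ux/x = 3.81/24.1 = 0.158091
uy/y = 1.23/42.7 = 0.028806
z = 24.1 * 42.7 = 1029.1
uz = 1029.1 * sqrt(0.158091^2 + 0.028806^2) = 165.366

165.366


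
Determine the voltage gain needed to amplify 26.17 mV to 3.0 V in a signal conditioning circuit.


Gain = Vout / Vin (converting to same units).
G = 3.0 V / 26.17 mV
G = 3000.0 mV / 26.17 mV
G = 114.64

114.64


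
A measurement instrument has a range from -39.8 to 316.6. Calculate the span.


Span = upper range - lower range.
Span = 316.6 - (-39.8)
Span = 356.4

356.4


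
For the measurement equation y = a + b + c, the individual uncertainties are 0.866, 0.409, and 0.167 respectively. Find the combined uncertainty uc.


For a sum of independent quantities, uc = sqrt(u1^2 + u2^2 + u3^2).
uc = sqrt(0.866^2 + 0.409^2 + 0.167^2)
uc = sqrt(0.749956 + 0.167281 + 0.027889)
uc = 0.9722

0.9722


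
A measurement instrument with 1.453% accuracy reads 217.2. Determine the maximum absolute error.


Absolute error = (accuracy% / 100) * reading.
Error = (1.453 / 100) * 217.2
Error = 0.01453 * 217.2
Error = 3.1559

3.1559


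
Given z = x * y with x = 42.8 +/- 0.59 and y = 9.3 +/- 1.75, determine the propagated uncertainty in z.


For a product z = x*y, the relative uncertainty is:
uz/z = sqrt((ux/x)^2 + (uy/y)^2)
Relative uncertainties: ux/x = 0.59/42.8 = 0.013785
uy/y = 1.75/9.3 = 0.188172
z = 42.8 * 9.3 = 398.0
uz = 398.0 * sqrt(0.013785^2 + 0.188172^2) = 75.101

75.101


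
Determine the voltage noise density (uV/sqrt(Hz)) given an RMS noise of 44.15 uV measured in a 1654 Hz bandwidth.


Noise spectral density = Vrms / sqrt(BW).
NSD = 44.15 / sqrt(1654)
NSD = 44.15 / 40.6694
NSD = 1.0856 uV/sqrt(Hz)

1.0856 uV/sqrt(Hz)


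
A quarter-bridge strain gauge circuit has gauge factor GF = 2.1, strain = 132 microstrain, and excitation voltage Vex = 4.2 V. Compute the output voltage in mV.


Quarter bridge output: Vout = (GF * epsilon * Vex) / 4.
Vout = (2.1 * 132e-6 * 4.2) / 4
Vout = 0.00116424 / 4 V
Vout = 0.00029106 V = 0.2911 mV

0.2911 mV


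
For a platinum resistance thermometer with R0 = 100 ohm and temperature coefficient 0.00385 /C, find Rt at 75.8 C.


The RTD equation: Rt = R0 * (1 + alpha * T).
Rt = 100 * (1 + 0.00385 * 75.8)
Rt = 100 * (1 + 0.29183)
Rt = 100 * 1.29183
Rt = 129.183 ohm

129.183 ohm


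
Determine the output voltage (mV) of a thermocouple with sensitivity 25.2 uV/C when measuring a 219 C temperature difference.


The thermocouple output V = sensitivity * dT.
V = 25.2 uV/C * 219 C
V = 5518.8 uV
V = 5.519 mV

5.519 mV


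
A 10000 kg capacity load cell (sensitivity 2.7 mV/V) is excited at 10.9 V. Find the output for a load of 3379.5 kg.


Vout = rated_output * Vex * (load / capacity).
Vout = 2.7 * 10.9 * (3379.5 / 10000)
Vout = 2.7 * 10.9 * 0.33795
Vout = 9.946 mV

9.946 mV


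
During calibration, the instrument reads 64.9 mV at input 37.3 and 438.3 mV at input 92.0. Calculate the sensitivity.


Sensitivity = (y2 - y1) / (x2 - x1).
S = (438.3 - 64.9) / (92.0 - 37.3)
S = 373.4 / 54.7
S = 6.8263 mV/unit

6.8263 mV/unit


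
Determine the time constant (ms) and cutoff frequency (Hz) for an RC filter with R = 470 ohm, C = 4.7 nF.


Time constant: tau = R * C.
tau = 470 * 4.70e-09 = 2.209e-06 s
tau = 0.0022 ms
Cutoff frequency: fc = 1 / (2*pi*R*C).
fc = 1 / (2*pi*2.209e-06) = 72048.41 Hz

tau = 0.0022 ms, fc = 72048.41 Hz


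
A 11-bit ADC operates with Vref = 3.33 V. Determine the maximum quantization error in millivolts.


The maximum quantization error is +/- LSB/2.
LSB = Vref / 2^n = 3.33 / 2048 = 0.00162598 V
Max error = LSB / 2 = 0.00162598 / 2 = 0.00081299 V
Max error = 0.813 mV

0.813 mV


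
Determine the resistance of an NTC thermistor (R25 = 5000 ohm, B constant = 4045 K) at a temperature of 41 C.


NTC thermistor equation: Rt = R25 * exp(B * (1/T - 1/T25)).
T in Kelvin: 314.15 K, T25 = 298.15 K
1/T - 1/T25 = 1/314.15 - 1/298.15 = -0.00017082
B * (1/T - 1/T25) = 4045 * -0.00017082 = -0.691
Rt = 5000 * exp(-0.691) = 2505.4 ohm

2505.4 ohm


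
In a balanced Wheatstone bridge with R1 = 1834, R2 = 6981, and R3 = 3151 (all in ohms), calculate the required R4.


At balance: R1*R4 = R2*R3, so R4 = R2*R3/R1.
R4 = 6981 * 3151 / 1834
R4 = 21997131 / 1834
R4 = 11994.07 ohm

11994.07 ohm


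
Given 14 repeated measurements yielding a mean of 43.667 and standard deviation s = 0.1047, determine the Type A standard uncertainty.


The standard uncertainty for Type A evaluation is u = s / sqrt(n).
u = 0.1047 / sqrt(14)
u = 0.1047 / 3.7417
u = 0.028

0.028


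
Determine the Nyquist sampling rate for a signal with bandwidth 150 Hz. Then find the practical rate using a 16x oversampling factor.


By Nyquist theorem, fs_min = 2 * fmax.
fs_min = 2 * 150 = 300 Hz
Practical rate = 16 * fs_min = 16 * 300 = 4800 Hz

fs_min = 300 Hz, fs_practical = 4800 Hz


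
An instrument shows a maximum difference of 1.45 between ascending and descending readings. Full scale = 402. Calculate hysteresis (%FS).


Hysteresis = (max difference / full scale) * 100%.
H = (1.45 / 402) * 100
H = 0.361 %FS

0.361 %FS


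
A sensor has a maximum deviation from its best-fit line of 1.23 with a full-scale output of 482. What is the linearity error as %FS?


Linearity error = (max deviation / full scale) * 100%.
Linearity = (1.23 / 482) * 100
Linearity = 0.255 %FS

0.255 %FS


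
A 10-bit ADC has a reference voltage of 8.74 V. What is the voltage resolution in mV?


The resolution (LSB) of an ADC is Vref / 2^n.
LSB = 8.74 / 2^10
LSB = 8.74 / 1024
LSB = 0.00853516 V = 8.53515625 mV

8.53515625 mV


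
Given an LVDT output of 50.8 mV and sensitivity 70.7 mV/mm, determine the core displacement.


Displacement = Vout / sensitivity.
d = 50.8 / 70.7
d = 0.719 mm

0.719 mm


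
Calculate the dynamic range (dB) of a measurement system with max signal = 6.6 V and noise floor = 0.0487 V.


Dynamic range = 20 * log10(Vmax / Vnoise).
DR = 20 * log10(6.6 / 0.0487)
DR = 20 * log10(135.52)
DR = 42.64 dB

42.64 dB


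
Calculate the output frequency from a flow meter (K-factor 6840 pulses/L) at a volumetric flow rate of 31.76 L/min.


Frequency = K * Q / 60 (converting L/min to L/s).
f = 6840 * 31.76 / 60
f = 217238.4 / 60
f = 3620.64 Hz

3620.64 Hz


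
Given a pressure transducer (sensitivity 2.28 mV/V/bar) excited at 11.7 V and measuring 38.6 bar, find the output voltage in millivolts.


Output = sensitivity * Vex * P.
Vout = 2.28 * 11.7 * 38.6
Vout = 26.676 * 38.6
Vout = 1029.69 mV

1029.69 mV


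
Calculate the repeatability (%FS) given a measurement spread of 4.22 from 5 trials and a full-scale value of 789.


Repeatability = (spread / full scale) * 100%.
R = (4.22 / 789) * 100
R = 0.535 %FS

0.535 %FS


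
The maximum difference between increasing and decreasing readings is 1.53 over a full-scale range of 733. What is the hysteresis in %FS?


Hysteresis = (max difference / full scale) * 100%.
H = (1.53 / 733) * 100
H = 0.209 %FS

0.209 %FS


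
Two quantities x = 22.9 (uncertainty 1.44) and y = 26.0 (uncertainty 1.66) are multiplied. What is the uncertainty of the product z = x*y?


For a product z = x*y, the relative uncertainty is:
uz/z = sqrt((ux/x)^2 + (uy/y)^2)
Relative uncertainties: ux/x = 1.44/22.9 = 0.062882
uy/y = 1.66/26.0 = 0.063846
z = 22.9 * 26.0 = 595.4
uz = 595.4 * sqrt(0.062882^2 + 0.063846^2) = 53.356

53.356


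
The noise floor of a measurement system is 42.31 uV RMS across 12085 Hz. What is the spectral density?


Noise spectral density = Vrms / sqrt(BW).
NSD = 42.31 / sqrt(12085)
NSD = 42.31 / 109.9318
NSD = 0.3849 uV/sqrt(Hz)

0.3849 uV/sqrt(Hz)


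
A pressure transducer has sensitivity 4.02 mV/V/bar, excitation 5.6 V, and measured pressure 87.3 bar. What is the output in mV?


Output = sensitivity * Vex * P.
Vout = 4.02 * 5.6 * 87.3
Vout = 22.512 * 87.3
Vout = 1965.3 mV

1965.3 mV


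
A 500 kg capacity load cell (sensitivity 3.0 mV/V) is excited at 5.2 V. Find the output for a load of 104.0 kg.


Vout = rated_output * Vex * (load / capacity).
Vout = 3.0 * 5.2 * (104.0 / 500)
Vout = 3.0 * 5.2 * 0.208
Vout = 3.245 mV

3.245 mV
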